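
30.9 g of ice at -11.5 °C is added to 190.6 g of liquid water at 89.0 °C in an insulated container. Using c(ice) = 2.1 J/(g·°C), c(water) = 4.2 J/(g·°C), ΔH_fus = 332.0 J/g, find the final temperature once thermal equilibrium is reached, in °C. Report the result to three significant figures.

T_f = 64.8 °C

Heat to bring ice to 0 °C and melt it: q₁ = 30.9×2.1×11.5 + 30.9×332.0 = 11005 J
Heat the water can supply cooling to 0 °C: 190.6×4.2×89.0 = 71246.3 J > q₁, so all ice melts.
Energy balance: 190.6×4.2×(89.0 − T) = 11005 + 30.9×4.2×(T − 0)
800.52(89.0 − T) = 11005 + 129.78 T
71246.3 − 11005 = 930.30 T
T = 60241.3 / 930.30 = 64.75 °C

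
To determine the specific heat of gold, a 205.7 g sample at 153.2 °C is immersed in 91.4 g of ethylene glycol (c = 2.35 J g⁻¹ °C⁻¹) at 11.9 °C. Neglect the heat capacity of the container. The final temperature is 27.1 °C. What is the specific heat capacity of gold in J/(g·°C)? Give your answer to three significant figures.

q_gained = (91.4 × 2.35) × (27.1 − 11.9) = 3265 J
q_lost = 205.7 × c × (153.2 − 27.1) = 25938.77 c
Set equal: c = 3265 / 25938.77 = 0.126 J/(g·°C)

c = 0.126 J/(g·°C)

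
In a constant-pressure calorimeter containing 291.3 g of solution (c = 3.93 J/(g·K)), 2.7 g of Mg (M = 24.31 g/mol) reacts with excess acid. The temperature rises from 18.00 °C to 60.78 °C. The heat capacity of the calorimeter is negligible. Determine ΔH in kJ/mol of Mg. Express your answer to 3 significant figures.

ΔH = -441 kJ/mol

|ΔT| = |60.78 − 18.00| = 42.78 °C
|q_surr| = (291.3 × 3.93) × 42.78 = 1144.809 × 42.78 = 48970 J
n(Mg) = 2.7 / 24.31 = 0.1111 mol
Temperature rose, so q_rxn = −|q_surr| = -48.97 kJ
ΔH = q_rxn / n = -440.8 kJ/mol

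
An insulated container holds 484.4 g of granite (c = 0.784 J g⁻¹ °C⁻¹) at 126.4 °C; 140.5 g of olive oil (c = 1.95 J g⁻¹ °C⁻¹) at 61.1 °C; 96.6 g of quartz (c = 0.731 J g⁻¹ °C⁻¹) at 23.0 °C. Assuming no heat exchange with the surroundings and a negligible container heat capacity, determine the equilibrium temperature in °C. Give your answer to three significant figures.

T_f = 91.6 °C

Σ mᵢcᵢ(T − Tᵢ) = 0  ⇒  T = Σ mᵢcᵢTᵢ / Σ mᵢcᵢ
Σ mᵢcᵢ = 484.4×0.784 + 140.5×1.95 + 96.6×0.731 = 724.3592
Σ mᵢcᵢTᵢ = 379.7696×126.4 + 273.975×61.1 + 70.6146×23.0 = 66367
T = 66367 / 724.3592 = 91.62 °C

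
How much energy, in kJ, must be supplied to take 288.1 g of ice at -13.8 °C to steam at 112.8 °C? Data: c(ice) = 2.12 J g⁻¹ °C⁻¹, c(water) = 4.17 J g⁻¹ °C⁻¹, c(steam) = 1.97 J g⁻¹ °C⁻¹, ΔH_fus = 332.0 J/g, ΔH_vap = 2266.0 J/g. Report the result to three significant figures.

q = 884 kJ

q1 (heat ice -13.8→0.0 °C): 288.1 × 2.12 × 13.8 = 8429 J
q2 (melt at 0 °C): 288.1 × 332.0 = 95649 J
q3 (heat water 0.0→100.0 °C): 288.1 × 4.17 × 100.0 = 120138 J
q4 (vaporize at 100 °C): 288.1 × 2266.0 = 652835 J
q5 (heat steam 100.0→112.8 °C): 288.1 × 1.97 × 12.8 = 7265 J
Total: 8429 + 95649 + 120138 + 652835 + 7265 = 884316 J = 884 kJ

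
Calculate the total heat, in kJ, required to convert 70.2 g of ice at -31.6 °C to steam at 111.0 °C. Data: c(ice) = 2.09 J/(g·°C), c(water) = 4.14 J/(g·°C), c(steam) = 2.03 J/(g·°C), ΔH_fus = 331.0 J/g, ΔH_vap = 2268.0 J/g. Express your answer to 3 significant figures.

q1 (heat ice -31.6→0.0 °C): 70.2 × 2.09 × 31.6 = 4636 J
q2 (melt at 0 °C): 70.2 × 331.0 = 23236 J
q3 (heat water 0.0→100.0 °C): 70.2 × 4.14 × 100.0 = 29063 J
q4 (vaporize at 100 °C): 70.2 × 2268.0 = 159214 J
q5 (heat steam 100.0→111.0 °C): 70.2 × 2.03 × 11.0 = 1568 J
Total: 4636 + 23236 + 29063 + 159214 + 1568 = 217717 J = 218 kJ

q = 218 kJ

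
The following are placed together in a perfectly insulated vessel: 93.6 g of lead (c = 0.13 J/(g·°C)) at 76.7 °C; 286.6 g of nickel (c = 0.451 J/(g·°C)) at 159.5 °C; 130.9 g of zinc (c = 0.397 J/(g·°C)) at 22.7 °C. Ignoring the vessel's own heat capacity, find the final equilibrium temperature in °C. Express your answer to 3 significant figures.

Σ mᵢcᵢ(T − Tᵢ) = 0  ⇒  T = Σ mᵢcᵢTᵢ / Σ mᵢcᵢ
Σ mᵢcᵢ = 93.6×0.13 + 286.6×0.451 + 130.9×0.397 = 193.3919
Σ mᵢcᵢTᵢ = 12.168×76.7 + 129.2566×159.5 + 51.9673×22.7 = 22729
T = 22729 / 193.3919 = 117.5 °C

T_f = 118 °C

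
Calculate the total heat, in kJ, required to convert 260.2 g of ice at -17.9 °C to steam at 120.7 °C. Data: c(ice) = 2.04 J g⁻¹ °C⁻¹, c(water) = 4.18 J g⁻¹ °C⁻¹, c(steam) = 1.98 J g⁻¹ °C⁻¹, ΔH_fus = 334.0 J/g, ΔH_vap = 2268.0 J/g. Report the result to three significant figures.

q1 (heat ice -17.9→0.0 °C): 260.2 × 2.04 × 17.9 = 9501 J
q2 (melt at 0 °C): 260.2 × 334.0 = 86907 J
q3 (heat water 0.0→100.0 °C): 260.2 × 4.18 × 100.0 = 108764 J
q4 (vaporize at 100 °C): 260.2 × 2268.0 = 590134 J
q5 (heat steam 100.0→120.7 °C): 260.2 × 1.98 × 20.7 = 10665 J
Total: 9501 + 86907 + 108764 + 590134 + 10665 = 805971 J = 806 kJ

q = 806 kJ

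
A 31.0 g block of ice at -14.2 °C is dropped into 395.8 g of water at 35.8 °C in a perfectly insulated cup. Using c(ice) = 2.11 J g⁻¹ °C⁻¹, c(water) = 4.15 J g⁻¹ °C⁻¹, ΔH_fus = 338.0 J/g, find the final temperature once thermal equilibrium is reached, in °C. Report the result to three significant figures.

T_f = 26.8 °C

Heat to bring ice to 0 °C and melt it: q₁ = 31.0×2.11×14.2 + 31.0×338.0 = 11407 J
Heat the water can supply cooling to 0 °C: 395.8×4.15×35.8 = 58804.0 J > q₁, so all ice melts.
Energy balance: 395.8×4.15×(35.8 − T) = 11407 + 31.0×4.15×(T − 0)
1642.57(35.8 − T) = 11407 + 128.65 T
58804.0 − 11407 = 1771.22 T
T = 47397.0 / 1771.22 = 26.76 °C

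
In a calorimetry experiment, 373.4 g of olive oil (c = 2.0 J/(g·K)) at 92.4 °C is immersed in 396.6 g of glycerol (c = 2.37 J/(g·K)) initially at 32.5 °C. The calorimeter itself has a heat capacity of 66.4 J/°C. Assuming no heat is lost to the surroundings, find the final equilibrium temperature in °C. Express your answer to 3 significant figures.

T_f = 58.0 °C

Heat lost by olive oil = heat gained by glycerol + calorimeter.
(373.4)(2.0)(92.4 − T) = [(396.6)(2.37) + 66.4](T − 32.5)
746.8 (92.4 − T) = 1006.342 (T − 32.5)
69004 − 746.8 T = 1006.342 T − 32706
101710 = 1753.142 T
T = 58.02 °C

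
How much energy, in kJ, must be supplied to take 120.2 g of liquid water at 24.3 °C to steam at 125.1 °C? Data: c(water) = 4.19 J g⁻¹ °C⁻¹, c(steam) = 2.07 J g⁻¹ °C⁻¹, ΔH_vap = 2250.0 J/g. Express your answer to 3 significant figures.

q = 315 kJ

q1 (heat water 24.3→100.0 °C): 120.2 × 4.19 × 75.7 = 38125 J
q2 (vaporize at 100 °C): 120.2 × 2250.0 = 270450 J
q3 (heat steam 100.0→125.1 °C): 120.2 × 2.07 × 25.1 = 6245 J
Total: 38125 + 270450 + 6245 = 314820 J = 315 kJ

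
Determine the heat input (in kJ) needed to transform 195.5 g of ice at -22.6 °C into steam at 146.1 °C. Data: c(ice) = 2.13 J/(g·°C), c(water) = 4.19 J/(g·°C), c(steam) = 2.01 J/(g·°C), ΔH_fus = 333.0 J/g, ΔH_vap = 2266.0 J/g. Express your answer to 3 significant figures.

q1 (heat ice -22.6→0.0 °C): 195.5 × 2.13 × 22.6 = 9411 J
q2 (melt at 0 °C): 195.5 × 333.0 = 65102 J
q3 (heat water 0.0→100.0 °C): 195.5 × 4.19 × 100.0 = 81915 J
q4 (vaporize at 100 °C): 195.5 × 2266.0 = 443003 J
q5 (heat steam 100.0→146.1 °C): 195.5 × 2.01 × 46.1 = 18115 J
Total: 9411 + 65102 + 81915 + 443003 + 18115 = 617546 J = 618 kJ

q = 618 kJ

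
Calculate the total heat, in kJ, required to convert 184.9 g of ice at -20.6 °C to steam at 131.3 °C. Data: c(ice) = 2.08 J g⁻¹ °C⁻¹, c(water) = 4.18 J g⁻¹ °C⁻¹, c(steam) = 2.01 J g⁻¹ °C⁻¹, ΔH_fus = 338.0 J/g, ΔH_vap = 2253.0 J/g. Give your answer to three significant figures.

q = 576 kJ

q1 (heat ice -20.6→0.0 °C): 184.9 × 2.08 × 20.6 = 7923 J
q2 (melt at 0 °C): 184.9 × 338.0 = 62496 J
q3 (heat water 0.0→100.0 °C): 184.9 × 4.18 × 100.0 = 77288 J
q4 (vaporize at 100 °C): 184.9 × 2253.0 = 416580 J
q5 (heat steam 100.0→131.3 °C): 184.9 × 2.01 × 31.3 = 11633 J
Total: 7923 + 62496 + 77288 + 416580 + 11633 = 575920 J = 576 kJ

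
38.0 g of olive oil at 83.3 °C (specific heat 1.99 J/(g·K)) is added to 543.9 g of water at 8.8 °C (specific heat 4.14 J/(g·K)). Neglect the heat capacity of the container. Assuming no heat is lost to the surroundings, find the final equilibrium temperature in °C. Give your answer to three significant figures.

T_f = 11.2 °C

Heat lost by olive oil = heat gained by water.
(38.0)(1.99)(83.3 − T) = (543.9)(4.14)(T − 8.8)
75.62 (83.3 − T) = 2251.746 (T − 8.8)
6299.1 − 75.62 T = 2251.746 T − 19815
26114.1 = 2327.366 T
T = 11.22 °C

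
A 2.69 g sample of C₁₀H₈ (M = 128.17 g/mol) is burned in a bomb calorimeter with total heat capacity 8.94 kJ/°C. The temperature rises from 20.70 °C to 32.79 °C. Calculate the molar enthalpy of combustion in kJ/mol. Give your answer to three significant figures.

ΔT = 32.79 − 20.70 = 12.09 °C
q_cal = C_cal × ΔT = 8.94 × 12.09 = 108.0846 kJ
n = 2.69 / 128.17 = 0.02099 mol
q_rxn = −q_cal = -108.0846 kJ
ΔH = -108.0846 / 0.02099 = -5149 kJ/mol

ΔH = -5150 kJ/mol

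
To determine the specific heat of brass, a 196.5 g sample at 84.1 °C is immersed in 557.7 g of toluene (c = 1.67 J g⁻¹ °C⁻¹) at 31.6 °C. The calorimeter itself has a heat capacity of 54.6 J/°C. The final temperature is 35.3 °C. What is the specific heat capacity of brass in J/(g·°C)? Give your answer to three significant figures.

q_gained = (557.7 × 1.67 + 54.6) × (35.3 − 31.6) = 3648 J
q_lost = 196.5 × c × (84.1 − 35.3) = 9589.2 c
Set equal: c = 3648 / 9589.2 = 0.380 J/(g·°C)

c = 0.380 J/(g·°C)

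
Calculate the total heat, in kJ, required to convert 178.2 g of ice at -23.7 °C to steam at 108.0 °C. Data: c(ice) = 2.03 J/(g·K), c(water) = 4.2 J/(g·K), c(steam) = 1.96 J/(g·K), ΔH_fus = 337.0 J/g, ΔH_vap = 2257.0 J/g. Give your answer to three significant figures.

q = 548 kJ

q1 (heat ice -23.7→0.0 °C): 178.2 × 2.03 × 23.7 = 8573 J
q2 (melt at 0 °C): 178.2 × 337.0 = 60053 J
q3 (heat water 0.0→100.0 °C): 178.2 × 4.2 × 100.0 = 74844 J
q4 (vaporize at 100 °C): 178.2 × 2257.0 = 402197 J
q5 (heat steam 100.0→108.0 °C): 178.2 × 1.96 × 8.0 = 2794 J
Total: 8573 + 60053 + 74844 + 402197 + 2794 = 548461 J = 548 kJ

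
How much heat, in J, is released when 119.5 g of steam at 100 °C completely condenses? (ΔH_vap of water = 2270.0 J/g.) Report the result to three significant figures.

q = 271000 J

q = m × ΔH_vap = 119.5 × 2270.0 = 271300 J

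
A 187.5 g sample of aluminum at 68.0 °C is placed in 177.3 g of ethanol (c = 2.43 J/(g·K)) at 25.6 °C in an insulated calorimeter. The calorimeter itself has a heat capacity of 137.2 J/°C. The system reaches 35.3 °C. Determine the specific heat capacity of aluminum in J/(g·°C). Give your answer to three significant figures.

c = 0.899 J/(g·°C)

q_gained = (177.3 × 2.43 + 137.2) × (35.3 − 25.6) = 5510 J
q_lost = 187.5 × c × (68.0 − 35.3) = 6131.25 c
Set equal: c = 5510 / 6131.25 = 0.899 J/(g·°C)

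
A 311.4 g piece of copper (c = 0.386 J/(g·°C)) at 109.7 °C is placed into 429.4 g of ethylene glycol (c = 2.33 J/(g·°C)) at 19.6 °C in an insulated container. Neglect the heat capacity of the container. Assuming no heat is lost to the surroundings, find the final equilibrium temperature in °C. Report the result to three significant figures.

Heat lost by copper = heat gained by ethylene glycol.
(311.4)(0.386)(109.7 − T) = (429.4)(2.33)(T − 19.6)
120.2004 (109.7 − T) = 1000.502 (T − 19.6)
13186 − 120.2004 T = 1000.502 T − 19610
32796 = 1120.7024 T
T = 29.26 °C

T_f = 29.3 °C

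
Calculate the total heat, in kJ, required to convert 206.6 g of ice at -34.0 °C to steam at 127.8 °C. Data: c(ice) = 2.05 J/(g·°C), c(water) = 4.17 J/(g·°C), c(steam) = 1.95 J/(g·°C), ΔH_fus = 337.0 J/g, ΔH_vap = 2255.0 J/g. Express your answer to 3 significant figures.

q1 (heat ice -34.0→0.0 °C): 206.6 × 2.05 × 34.0 = 14400 J
q2 (melt at 0 °C): 206.6 × 337.0 = 69624 J
q3 (heat water 0.0→100.0 °C): 206.6 × 4.17 × 100.0 = 86152 J
q4 (vaporize at 100 °C): 206.6 × 2255.0 = 465883 J
q5 (heat steam 100.0→127.8 °C): 206.6 × 1.95 × 27.8 = 11200 J
Total: 14400 + 69624 + 86152 + 465883 + 11200 = 647259 J = 647 kJ

q = 647 kJ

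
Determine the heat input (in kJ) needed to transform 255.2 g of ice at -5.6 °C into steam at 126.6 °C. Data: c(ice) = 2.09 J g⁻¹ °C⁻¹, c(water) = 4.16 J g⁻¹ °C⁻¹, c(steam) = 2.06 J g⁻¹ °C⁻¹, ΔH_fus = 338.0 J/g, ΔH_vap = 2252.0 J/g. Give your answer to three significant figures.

q1 (heat ice -5.6→0.0 °C): 255.2 × 2.09 × 5.6 = 2987 J
q2 (melt at 0 °C): 255.2 × 338.0 = 86258 J
q3 (heat water 0.0→100.0 °C): 255.2 × 4.16 × 100.0 = 106163 J
q4 (vaporize at 100 °C): 255.2 × 2252.0 = 574710 J
q5 (heat steam 100.0→126.6 °C): 255.2 × 2.06 × 26.6 = 13984 J
Total: 2987 + 86258 + 106163 + 574710 + 13984 = 784102 J = 784 kJ

q = 784 kJ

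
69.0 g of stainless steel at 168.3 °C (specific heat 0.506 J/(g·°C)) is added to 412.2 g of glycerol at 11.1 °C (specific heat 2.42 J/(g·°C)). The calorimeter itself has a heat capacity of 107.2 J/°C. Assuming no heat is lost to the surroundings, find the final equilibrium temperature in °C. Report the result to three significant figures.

T_f = 15.9 °C

Heat lost by stainless steel = heat gained by glycerol + calorimeter.
(69.0)(0.506)(168.3 − T) = [(412.2)(2.42) + 107.2](T − 11.1)
34.914 (168.3 − T) = 1104.724 (T − 11.1)
5876.0 − 34.914 T = 1104.724 T − 12262
18138.0 = 1139.638 T
T = 15.92 °C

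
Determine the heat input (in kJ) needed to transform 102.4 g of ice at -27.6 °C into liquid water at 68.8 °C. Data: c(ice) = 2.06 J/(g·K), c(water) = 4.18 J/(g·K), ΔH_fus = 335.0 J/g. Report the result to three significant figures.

q = 69.6 kJ

q1 (heat ice -27.6→0.0 °C): 102.4 × 2.06 × 27.6 = 5822 J
q2 (melt at 0 °C): 102.4 × 335.0 = 34304 J
q3 (heat water 0.0→68.8 °C): 102.4 × 4.18 × 68.8 = 29449 J
Total: 5822 + 34304 + 29449 = 69575 J = 69.6 kJ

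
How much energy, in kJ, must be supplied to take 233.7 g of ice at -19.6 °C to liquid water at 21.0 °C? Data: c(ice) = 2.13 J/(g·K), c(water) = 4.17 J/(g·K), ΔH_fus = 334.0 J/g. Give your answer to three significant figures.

q1 (heat ice -19.6→0.0 °C): 233.7 × 2.13 × 19.6 = 9757 J
q2 (melt at 0 °C): 233.7 × 334.0 = 78056 J
q3 (heat water 0.0→21.0 °C): 233.7 × 4.17 × 21.0 = 20465 J
Total: 9757 + 78056 + 20465 = 108278 J = 108 kJ

q = 108 kJ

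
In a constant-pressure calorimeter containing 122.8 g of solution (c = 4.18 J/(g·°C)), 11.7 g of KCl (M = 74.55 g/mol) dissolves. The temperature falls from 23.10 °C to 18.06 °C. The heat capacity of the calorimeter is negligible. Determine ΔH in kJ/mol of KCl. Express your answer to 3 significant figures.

|ΔT| = |18.06 − 23.10| = 5.04 °C
|q_surr| = (122.8 × 4.18) × 5.04 = 513.304 × 5.04 = 2587 J
n(KCl) = 11.7 / 74.55 = 0.1569 mol
Temperature fell, so q_rxn = +|q_surr| = 2.587 kJ
ΔH = q_rxn / n = 16.49 kJ/mol

ΔH = 16.5 kJ/mol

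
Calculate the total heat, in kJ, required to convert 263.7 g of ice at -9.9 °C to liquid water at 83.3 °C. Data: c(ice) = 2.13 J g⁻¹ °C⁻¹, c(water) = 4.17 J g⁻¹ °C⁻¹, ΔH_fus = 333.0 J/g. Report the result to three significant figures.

q = 185 kJ

q1 (heat ice -9.9→0.0 °C): 263.7 × 2.13 × 9.9 = 5561 J
q2 (melt at 0 °C): 263.7 × 333.0 = 87812 J
q3 (heat water 0.0→83.3 °C): 263.7 × 4.17 × 83.3 = 91599 J
Total: 5561 + 87812 + 91599 = 184972 J = 185 kJ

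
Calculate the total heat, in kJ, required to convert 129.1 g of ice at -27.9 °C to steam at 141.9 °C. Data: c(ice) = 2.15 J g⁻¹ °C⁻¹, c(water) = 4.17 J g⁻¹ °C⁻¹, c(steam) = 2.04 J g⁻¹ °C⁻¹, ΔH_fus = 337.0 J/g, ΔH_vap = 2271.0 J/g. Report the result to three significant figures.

q1 (heat ice -27.9→0.0 °C): 129.1 × 2.15 × 27.9 = 7744 J
q2 (melt at 0 °C): 129.1 × 337.0 = 43507 J
q3 (heat water 0.0→100.0 °C): 129.1 × 4.17 × 100.0 = 53835 J
q4 (vaporize at 100 °C): 129.1 × 2271.0 = 293186 J
q5 (heat steam 100.0→141.9 °C): 129.1 × 2.04 × 41.9 = 11035 J
Total: 7744 + 43507 + 53835 + 293186 + 11035 = 409307 J = 409 kJ

q = 409 kJ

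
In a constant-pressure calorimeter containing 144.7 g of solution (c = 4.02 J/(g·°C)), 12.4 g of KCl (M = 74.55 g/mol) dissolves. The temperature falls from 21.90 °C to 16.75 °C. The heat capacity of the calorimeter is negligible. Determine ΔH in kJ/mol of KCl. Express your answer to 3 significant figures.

|ΔT| = |16.75 − 21.90| = 5.15 °C
|q_surr| = (144.7 × 4.02) × 5.15 = 581.694 × 5.15 = 2996 J
n(KCl) = 12.4 / 74.55 = 0.1663 mol
Temperature fell, so q_rxn = +|q_surr| = 2.996 kJ
ΔH = q_rxn / n = 18.02 kJ/mol

ΔH = 18.0 kJ/mol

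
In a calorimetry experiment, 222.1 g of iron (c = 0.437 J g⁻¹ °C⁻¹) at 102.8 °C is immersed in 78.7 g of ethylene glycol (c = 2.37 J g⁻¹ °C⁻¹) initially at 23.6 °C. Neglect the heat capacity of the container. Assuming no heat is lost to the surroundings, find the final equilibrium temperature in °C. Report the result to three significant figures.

T_f = 50.7 °C

Heat lost by iron = heat gained by ethylene glycol.
(222.1)(0.437)(102.8 − T) = (78.7)(2.37)(T − 23.6)
97.0577 (102.8 − T) = 186.519 (T − 23.6)
9977.5 − 97.0577 T = 186.519 T − 4401.8
14379.3 = 283.5767 T
T = 50.71 °C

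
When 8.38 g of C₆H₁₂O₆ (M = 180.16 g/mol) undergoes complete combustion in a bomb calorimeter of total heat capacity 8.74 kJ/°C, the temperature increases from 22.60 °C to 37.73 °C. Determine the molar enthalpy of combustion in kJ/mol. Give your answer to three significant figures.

ΔT = 37.73 − 22.60 = 15.13 °C
q_cal = C_cal × ΔT = 8.74 × 15.13 = 132.2362 kJ
n = 8.38 / 180.16 = 0.04651 mol
q_rxn = −q_cal = -132.2362 kJ
ΔH = -132.2362 / 0.04651 = -2843 kJ/mol

ΔH = -2840 kJ/mol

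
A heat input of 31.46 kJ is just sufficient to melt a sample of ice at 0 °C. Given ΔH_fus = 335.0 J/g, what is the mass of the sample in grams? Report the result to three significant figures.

m = q / ΔH_fus = 31460 J / 335.0 J/g = 93.9 g

m = 93.9 g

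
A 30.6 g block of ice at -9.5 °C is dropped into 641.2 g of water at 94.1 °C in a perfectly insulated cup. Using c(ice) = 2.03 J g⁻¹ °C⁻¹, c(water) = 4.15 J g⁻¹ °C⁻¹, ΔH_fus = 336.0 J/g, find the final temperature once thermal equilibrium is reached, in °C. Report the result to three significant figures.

T_f = 85.9 °C

Heat to bring ice to 0 °C and melt it: q₁ = 30.6×2.03×9.5 + 30.6×336.0 = 10872 J
Heat the water can supply cooling to 0 °C: 641.2×4.15×94.1 = 250398 J > q₁, so all ice melts.
Energy balance: 641.2×4.15×(94.1 − T) = 10872 + 30.6×4.15×(T − 0)
2660.98(94.1 − T) = 10872 + 126.99 T
250398 − 10872 = 2787.97 T
T = 239526 / 2787.97 = 85.91 °C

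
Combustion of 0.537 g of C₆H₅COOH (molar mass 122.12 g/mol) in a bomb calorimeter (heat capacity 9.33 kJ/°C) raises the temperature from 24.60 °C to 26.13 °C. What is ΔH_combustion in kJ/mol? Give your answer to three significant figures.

ΔH = -3250 kJ/mol

ΔT = 26.13 − 24.60 = 1.53 °C
q_cal = C_cal × ΔT = 9.33 × 1.53 = 14.2749 kJ
n = 0.537 / 122.12 = 0.004397 mol
q_rxn = −q_cal = -14.2749 kJ
ΔH = -14.2749 / 0.004397 = -3247 kJ/mol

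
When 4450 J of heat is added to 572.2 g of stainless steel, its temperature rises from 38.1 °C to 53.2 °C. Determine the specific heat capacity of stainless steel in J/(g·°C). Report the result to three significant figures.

c = q / (m ΔT) = 4450 / (572.2 × 15.1)
c = 4450 / 8640.22 = 0.515 J/(g·°C)

c = 0.515 J/(g·°C)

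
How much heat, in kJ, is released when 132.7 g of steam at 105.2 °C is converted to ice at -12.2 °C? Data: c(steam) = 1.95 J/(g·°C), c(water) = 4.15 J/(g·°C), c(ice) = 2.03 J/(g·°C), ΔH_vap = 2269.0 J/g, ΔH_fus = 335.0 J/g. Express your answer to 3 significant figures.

q = 405 kJ

q1 (cool steam 105.2→100 °C): 132.7 × 1.95 × 5.2 = 1346 J
q2 (condense at 100 °C): 132.7 × 2269.0 = 301096 J
q3 (cool water 100→0 °C): 132.7 × 4.15 × 100.0 = 55071 J
q4 (freeze at 0 °C): 132.7 × 335.0 = 44455 J
q5 (cool ice 0→-12.2 °C): 132.7 × 2.03 × 12.2 = 3286 J
Total: 1346 + 301096 + 55071 + 44455 + 3286 = 405254 J = 405 kJ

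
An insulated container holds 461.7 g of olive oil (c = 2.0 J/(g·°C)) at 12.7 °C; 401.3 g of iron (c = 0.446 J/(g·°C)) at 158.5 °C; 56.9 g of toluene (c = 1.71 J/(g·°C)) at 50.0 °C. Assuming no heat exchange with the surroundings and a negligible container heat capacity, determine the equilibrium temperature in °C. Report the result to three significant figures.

T_f = 37.5 °C

Σ mᵢcᵢ(T − Tᵢ) = 0  ⇒  T = Σ mᵢcᵢTᵢ / Σ mᵢcᵢ
Σ mᵢcᵢ = 461.7×2.0 + 401.3×0.446 + 56.9×1.71 = 1199.6788
Σ mᵢcᵢTᵢ = 923.4×12.7 + 178.9798×158.5 + 97.299×50.0 = 44960
T = 44960 / 1199.6788 = 37.48 °C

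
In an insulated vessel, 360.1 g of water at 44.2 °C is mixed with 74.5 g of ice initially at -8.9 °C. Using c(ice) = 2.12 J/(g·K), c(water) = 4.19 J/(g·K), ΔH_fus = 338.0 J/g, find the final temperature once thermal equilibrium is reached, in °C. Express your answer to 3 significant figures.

Heat to bring ice to 0 °C and melt it: q₁ = 74.5×2.12×8.9 + 74.5×338.0 = 26587 J
Heat the water can supply cooling to 0 °C: 360.1×4.19×44.2 = 66689.8 J > q₁, so all ice melts.
Energy balance: 360.1×4.19×(44.2 − T) = 26587 + 74.5×4.19×(T − 0)
1508.819(44.2 − T) = 26587 + 312.155 T
66689.8 − 26587 = 1820.974 T
T = 40102.8 / 1820.974 = 22.02 °C

T_f = 22.0 °C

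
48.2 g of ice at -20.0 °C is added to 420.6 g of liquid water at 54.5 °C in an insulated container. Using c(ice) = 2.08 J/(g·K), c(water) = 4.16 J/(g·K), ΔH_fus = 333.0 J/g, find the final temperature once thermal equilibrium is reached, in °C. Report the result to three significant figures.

Heat to bring ice to 0 °C and melt it: q₁ = 48.2×2.08×20.0 + 48.2×333.0 = 18056 J
Heat the water can supply cooling to 0 °C: 420.6×4.16×54.5 = 95358.4 J > q₁, so all ice melts.
Energy balance: 420.6×4.16×(54.5 − T) = 18056 + 48.2×4.16×(T − 0)
1749.696(54.5 − T) = 18056 + 200.512 T
95358.4 − 18056 = 1950.208 T
T = 77302.4 / 1950.208 = 39.64 °C

T_f = 39.6 °C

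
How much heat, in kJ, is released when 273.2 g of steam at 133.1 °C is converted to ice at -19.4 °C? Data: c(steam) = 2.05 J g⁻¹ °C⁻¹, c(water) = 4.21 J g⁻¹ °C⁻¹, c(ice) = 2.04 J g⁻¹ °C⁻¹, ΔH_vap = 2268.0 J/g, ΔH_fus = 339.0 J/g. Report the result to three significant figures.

q1 (cool steam 133.1→100 °C): 273.2 × 2.05 × 33.1 = 18538 J
q2 (condense at 100 °C): 273.2 × 2268.0 = 619618 J
q3 (cool water 100→0 °C): 273.2 × 4.21 × 100.0 = 115017 J
q4 (freeze at 0 °C): 273.2 × 339.0 = 92615 J
q5 (cool ice 0→-19.4 °C): 273.2 × 2.04 × 19.4 = 10812 J
Total: 18538 + 619618 + 115017 + 92615 + 10812 = 856600 J = 857 kJ

q = 857 kJ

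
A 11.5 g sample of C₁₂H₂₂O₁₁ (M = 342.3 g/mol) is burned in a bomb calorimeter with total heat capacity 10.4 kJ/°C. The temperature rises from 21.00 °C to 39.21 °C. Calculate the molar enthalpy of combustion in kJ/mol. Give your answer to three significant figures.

ΔT = 39.21 − 21.00 = 18.21 °C
q_cal = C_cal × ΔT = 10.4 × 18.21 = 189.384 kJ
n = 11.5 / 342.3 = 0.03360 mol
q_rxn = −q_cal = -189.384 kJ
ΔH = -189.384 / 0.03360 = -5636 kJ/mol

ΔH = -5640 kJ/mol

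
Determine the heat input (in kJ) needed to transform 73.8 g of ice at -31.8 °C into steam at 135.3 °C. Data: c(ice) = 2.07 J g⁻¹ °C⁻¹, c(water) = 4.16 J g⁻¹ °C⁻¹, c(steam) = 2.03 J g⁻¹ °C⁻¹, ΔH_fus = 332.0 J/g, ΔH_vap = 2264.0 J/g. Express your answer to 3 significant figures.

q = 232 kJ

q1 (heat ice -31.8→0.0 °C): 73.8 × 2.07 × 31.8 = 4858 J
q2 (melt at 0 °C): 73.8 × 332.0 = 24502 J
q3 (heat water 0.0→100.0 °C): 73.8 × 4.16 × 100.0 = 30701 J
q4 (vaporize at 100 °C): 73.8 × 2264.0 = 167083 J
q5 (heat steam 100.0→135.3 °C): 73.8 × 2.03 × 35.3 = 5288 J
Total: 4858 + 24502 + 30701 + 167083 + 5288 = 232432 J = 232 kJ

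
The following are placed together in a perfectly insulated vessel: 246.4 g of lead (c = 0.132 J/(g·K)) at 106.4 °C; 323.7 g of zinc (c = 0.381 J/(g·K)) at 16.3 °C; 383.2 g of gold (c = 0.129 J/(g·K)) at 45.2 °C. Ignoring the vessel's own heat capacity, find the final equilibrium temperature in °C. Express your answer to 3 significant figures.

T_f = 37.5 °C

Σ mᵢcᵢ(T − Tᵢ) = 0  ⇒  T = Σ mᵢcᵢTᵢ / Σ mᵢcᵢ
Σ mᵢcᵢ = 246.4×0.132 + 323.7×0.381 + 383.2×0.129 = 205.2873
Σ mᵢcᵢTᵢ = 32.5248×106.4 + 123.3297×16.3 + 49.4328×45.2 = 7705.3
T = 7705.3 / 205.2873 = 37.53 °C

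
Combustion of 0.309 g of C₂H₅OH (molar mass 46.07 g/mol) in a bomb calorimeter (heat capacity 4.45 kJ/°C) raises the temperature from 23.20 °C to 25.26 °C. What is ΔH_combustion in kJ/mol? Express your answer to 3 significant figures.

ΔT = 25.26 − 23.20 = 2.06 °C
q_cal = C_cal × ΔT = 4.45 × 2.06 = 9.167 kJ
n = 0.309 / 46.07 = 0.006707 mol
q_rxn = −q_cal = -9.167 kJ
ΔH = -9.167 / 0.006707 = -1367 kJ/mol

ΔH = -1370 kJ/mol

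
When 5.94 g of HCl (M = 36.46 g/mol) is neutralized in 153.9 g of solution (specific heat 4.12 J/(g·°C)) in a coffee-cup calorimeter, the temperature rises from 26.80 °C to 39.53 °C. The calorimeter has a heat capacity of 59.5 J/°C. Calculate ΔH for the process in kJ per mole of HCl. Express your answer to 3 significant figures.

|ΔT| = |39.53 − 26.80| = 12.73 °C
|q_surr| = (153.9 × 4.12 + 59.5) × 12.73 = 693.568 × 12.73 = 8829 J
n(HCl) = 5.94 / 36.46 = 0.1629 mol
Temperature rose, so q_rxn = −|q_surr| = -8.829 kJ
ΔH = q_rxn / n = -54.20 kJ/mol

ΔH = -54.2 kJ/mol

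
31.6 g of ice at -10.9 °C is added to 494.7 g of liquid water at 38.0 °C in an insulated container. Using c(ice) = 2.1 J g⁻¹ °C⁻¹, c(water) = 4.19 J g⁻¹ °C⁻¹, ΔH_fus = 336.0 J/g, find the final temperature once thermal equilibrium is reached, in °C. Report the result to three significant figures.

Heat to bring ice to 0 °C and melt it: q₁ = 31.6×2.1×10.9 + 31.6×336.0 = 11341 J
Heat the water can supply cooling to 0 °C: 494.7×4.19×38.0 = 78766.1 J > q₁, so all ice melts.
Energy balance: 494.7×4.19×(38.0 − T) = 11341 + 31.6×4.19×(T − 0)
2072.793(38.0 − T) = 11341 + 132.404 T
78766.1 − 11341 = 2205.197 T
T = 67425.1 / 2205.197 = 30.58 °C

T_f = 30.6 °C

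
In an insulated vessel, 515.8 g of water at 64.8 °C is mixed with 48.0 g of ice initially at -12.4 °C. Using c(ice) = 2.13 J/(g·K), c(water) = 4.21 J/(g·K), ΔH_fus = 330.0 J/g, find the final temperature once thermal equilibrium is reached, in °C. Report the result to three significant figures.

Heat to bring ice to 0 °C and melt it: q₁ = 48.0×2.13×12.4 + 48.0×330.0 = 17108 J
Heat the water can supply cooling to 0 °C: 515.8×4.21×64.8 = 140714 J > q₁, so all ice melts.
Energy balance: 515.8×4.21×(64.8 − T) = 17108 + 48.0×4.21×(T − 0)
2171.518(64.8 − T) = 17108 + 202.08 T
140714 − 17108 = 2373.598 T
T = 123606 / 2373.598 = 52.08 °C

T_f = 52.1 °C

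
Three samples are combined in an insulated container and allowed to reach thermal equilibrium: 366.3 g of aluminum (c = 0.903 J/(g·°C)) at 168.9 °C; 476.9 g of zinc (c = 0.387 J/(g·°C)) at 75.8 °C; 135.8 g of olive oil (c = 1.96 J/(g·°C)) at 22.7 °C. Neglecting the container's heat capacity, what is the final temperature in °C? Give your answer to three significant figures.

Σ mᵢcᵢ(T − Tᵢ) = 0  ⇒  T = Σ mᵢcᵢTᵢ / Σ mᵢcᵢ
Σ mᵢcᵢ = 366.3×0.903 + 476.9×0.387 + 135.8×1.96 = 781.4972
Σ mᵢcᵢTᵢ = 330.7689×168.9 + 184.5603×75.8 + 266.168×22.7 = 75899
T = 75899 / 781.4972 = 97.12 °C

T_f = 97.1 °C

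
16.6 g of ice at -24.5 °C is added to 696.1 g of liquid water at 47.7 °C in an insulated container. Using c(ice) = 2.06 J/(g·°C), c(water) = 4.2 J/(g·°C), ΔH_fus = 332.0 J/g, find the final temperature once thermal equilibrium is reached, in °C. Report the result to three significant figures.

Heat to bring ice to 0 °C and melt it: q₁ = 16.6×2.06×24.5 + 16.6×332.0 = 6349.0 J
Heat the water can supply cooling to 0 °C: 696.1×4.2×47.7 = 139457 J > q₁, so all ice melts.
Energy balance: 696.1×4.2×(47.7 − T) = 6349.0 + 16.6×4.2×(T − 0)
2923.62(47.7 − T) = 6349.0 + 69.72 T
139457 − 6349.0 = 2993.34 T
T = 133108.0 / 2993.34 = 44.47 °C

T_f = 44.5 °C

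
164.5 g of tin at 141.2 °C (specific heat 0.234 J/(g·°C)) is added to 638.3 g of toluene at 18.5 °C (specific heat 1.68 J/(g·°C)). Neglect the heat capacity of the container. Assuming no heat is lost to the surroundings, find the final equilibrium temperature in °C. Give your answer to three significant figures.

Heat lost by tin = heat gained by toluene.
(164.5)(0.234)(141.2 − T) = (638.3)(1.68)(T − 18.5)
38.493 (141.2 − T) = 1072.344 (T − 18.5)
5435.2 − 38.493 T = 1072.344 T − 19838
25273.2 = 1110.837 T
T = 22.75 °C

T_f = 22.8 °C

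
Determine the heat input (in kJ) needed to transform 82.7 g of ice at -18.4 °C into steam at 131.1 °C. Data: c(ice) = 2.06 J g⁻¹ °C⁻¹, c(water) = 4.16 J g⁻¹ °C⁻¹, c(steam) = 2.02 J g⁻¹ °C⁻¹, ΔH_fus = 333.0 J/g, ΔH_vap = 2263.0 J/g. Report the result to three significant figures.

q = 257 kJ

q1 (heat ice -18.4→0.0 °C): 82.7 × 2.06 × 18.4 = 3135 J
q2 (melt at 0 °C): 82.7 × 333.0 = 27539 J
q3 (heat water 0.0→100.0 °C): 82.7 × 4.16 × 100.0 = 34403 J
q4 (vaporize at 100 °C): 82.7 × 2263.0 = 187150 J
q5 (heat steam 100.0→131.1 °C): 82.7 × 2.02 × 31.1 = 5195 J
Total: 3135 + 27539 + 34403 + 187150 + 5195 = 257422 J = 257 kJ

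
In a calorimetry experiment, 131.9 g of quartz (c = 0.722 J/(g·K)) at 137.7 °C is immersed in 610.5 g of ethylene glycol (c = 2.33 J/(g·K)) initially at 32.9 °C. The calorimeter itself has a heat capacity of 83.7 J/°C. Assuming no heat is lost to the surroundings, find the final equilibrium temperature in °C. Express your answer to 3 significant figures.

T_f = 39.1 °C

Heat lost by quartz = heat gained by ethylene glycol + calorimeter.
(131.9)(0.722)(137.7 − T) = [(610.5)(2.33) + 83.7](T − 32.9)
95.2318 (137.7 − T) = 1506.165 (T − 32.9)
13113 − 95.2318 T = 1506.165 T − 49553
62666 = 1601.3968 T
T = 39.13 °C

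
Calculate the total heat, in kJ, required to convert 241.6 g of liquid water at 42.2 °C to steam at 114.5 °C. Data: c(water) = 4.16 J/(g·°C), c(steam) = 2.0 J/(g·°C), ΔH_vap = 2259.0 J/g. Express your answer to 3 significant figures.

q = 611 kJ

q1 (heat water 42.2→100.0 °C): 241.6 × 4.16 × 57.8 = 58092 J
q2 (vaporize at 100 °C): 241.6 × 2259.0 = 545774 J
q3 (heat steam 100.0→114.5 °C): 241.6 × 2.0 × 14.5 = 7006 J
Total: 58092 + 545774 + 7006 = 610872 J = 611 kJ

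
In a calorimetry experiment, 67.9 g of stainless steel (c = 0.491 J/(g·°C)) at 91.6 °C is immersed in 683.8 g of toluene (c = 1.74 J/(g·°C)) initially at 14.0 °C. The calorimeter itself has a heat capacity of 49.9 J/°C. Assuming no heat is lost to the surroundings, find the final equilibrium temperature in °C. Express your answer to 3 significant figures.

T_f = 16.0 °C

Heat lost by stainless steel = heat gained by toluene + calorimeter.
(67.9)(0.491)(91.6 − T) = [(683.8)(1.74) + 49.9](T − 14.0)
33.3389 (91.6 − T) = 1239.712 (T − 14.0)
3053.8 − 33.3389 T = 1239.712 T − 17356
20409.8 = 1273.0509 T
T = 16.03 °C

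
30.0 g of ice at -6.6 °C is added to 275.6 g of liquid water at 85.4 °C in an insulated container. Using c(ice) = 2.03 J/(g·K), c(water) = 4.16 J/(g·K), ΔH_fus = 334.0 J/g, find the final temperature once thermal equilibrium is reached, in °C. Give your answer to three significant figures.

T_f = 68.8 °C

Heat to bring ice to 0 °C and melt it: q₁ = 30.0×2.03×6.6 + 30.0×334.0 = 10422 J
Heat the water can supply cooling to 0 °C: 275.6×4.16×85.4 = 97910.8 J > q₁, so all ice melts.
Energy balance: 275.6×4.16×(85.4 − T) = 10422 + 30.0×4.16×(T − 0)
1146.496(85.4 − T) = 10422 + 124.8 T
97910.8 − 10422 = 1271.296 T
T = 87488.8 / 1271.296 = 68.82 °C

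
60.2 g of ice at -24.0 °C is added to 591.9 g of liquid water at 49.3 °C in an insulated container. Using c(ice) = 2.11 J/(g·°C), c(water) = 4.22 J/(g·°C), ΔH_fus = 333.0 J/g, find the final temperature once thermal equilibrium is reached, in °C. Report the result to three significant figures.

T_f = 36.4 °C

Heat to bring ice to 0 °C and melt it: q₁ = 60.2×2.11×24.0 + 60.2×333.0 = 23095 J
Heat the water can supply cooling to 0 °C: 591.9×4.22×49.3 = 123142 J > q₁, so all ice melts.
Energy balance: 591.9×4.22×(49.3 − T) = 23095 + 60.2×4.22×(T − 0)
2497.818(49.3 − T) = 23095 + 254.044 T
123142 − 23095 = 2751.862 T
T = 100047 / 2751.862 = 36.36 °C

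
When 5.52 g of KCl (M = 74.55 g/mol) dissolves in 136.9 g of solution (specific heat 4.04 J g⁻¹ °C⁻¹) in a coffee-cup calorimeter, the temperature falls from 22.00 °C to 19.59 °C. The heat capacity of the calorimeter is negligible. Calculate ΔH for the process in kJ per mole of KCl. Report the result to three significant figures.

ΔH = 18.0 kJ/mol

|ΔT| = |19.59 − 22.00| = 2.41 °C
|q_surr| = (136.9 × 4.04) × 2.41 = 553.076 × 2.41 = 1333 J
n(KCl) = 5.52 / 74.55 = 0.07404 mol
Temperature fell, so q_rxn = +|q_surr| = 1.333 kJ
ΔH = q_rxn / n = 18.00 kJ/mol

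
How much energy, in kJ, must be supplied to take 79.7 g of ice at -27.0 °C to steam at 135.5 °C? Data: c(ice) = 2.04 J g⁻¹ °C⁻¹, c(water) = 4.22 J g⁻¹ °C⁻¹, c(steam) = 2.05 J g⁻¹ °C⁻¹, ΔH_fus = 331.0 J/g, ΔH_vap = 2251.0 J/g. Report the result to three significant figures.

q = 250 kJ

q1 (heat ice -27.0→0.0 °C): 79.7 × 2.04 × 27.0 = 4390 J
q2 (melt at 0 °C): 79.7 × 331.0 = 26381 J
q3 (heat water 0.0→100.0 °C): 79.7 × 4.22 × 100.0 = 33633 J
q4 (vaporize at 100 °C): 79.7 × 2251.0 = 179405 J
q5 (heat steam 100.0→135.5 °C): 79.7 × 2.05 × 35.5 = 5800 J
Total: 4390 + 26381 + 33633 + 179405 + 5800 = 249609 J = 250 kJ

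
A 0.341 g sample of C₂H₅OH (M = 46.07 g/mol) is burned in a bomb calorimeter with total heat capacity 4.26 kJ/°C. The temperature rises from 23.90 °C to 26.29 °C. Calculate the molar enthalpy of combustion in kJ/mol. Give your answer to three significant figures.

ΔT = 26.29 − 23.90 = 2.39 °C
q_cal = C_cal × ΔT = 4.26 × 2.39 = 10.1814 kJ
n = 0.341 / 46.07 = 0.007402 mol
q_rxn = −q_cal = -10.1814 kJ
ΔH = -10.1814 / 0.007402 = -1375 kJ/mol

ΔH = -1380 kJ/mol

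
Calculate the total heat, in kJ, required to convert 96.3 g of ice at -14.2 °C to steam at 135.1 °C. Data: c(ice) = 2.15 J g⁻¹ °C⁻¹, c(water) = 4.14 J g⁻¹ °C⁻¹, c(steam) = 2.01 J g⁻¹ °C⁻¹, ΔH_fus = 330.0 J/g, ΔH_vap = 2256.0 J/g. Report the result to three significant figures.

q1 (heat ice -14.2→0.0 °C): 96.3 × 2.15 × 14.2 = 2940 J
q2 (melt at 0 °C): 96.3 × 330.0 = 31779 J
q3 (heat water 0.0→100.0 °C): 96.3 × 4.14 × 100.0 = 39868 J
q4 (vaporize at 100 °C): 96.3 × 2256.0 = 217253 J
q5 (heat steam 100.0→135.1 °C): 96.3 × 2.01 × 35.1 = 6794 J
Total: 2940 + 31779 + 39868 + 217253 + 6794 = 298634 J = 299 kJ

q = 299 kJ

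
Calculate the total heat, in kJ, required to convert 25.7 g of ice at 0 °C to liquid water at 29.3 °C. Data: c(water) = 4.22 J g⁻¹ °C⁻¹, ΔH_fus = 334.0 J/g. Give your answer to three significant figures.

q1 (melt at 0 °C): 25.7 × 334.0 = 8584 J
q2 (heat water 0.0→29.3 °C): 25.7 × 4.22 × 29.3 = 3178 J
Total: 8584 + 3178 = 11762 J = 11.8 kJ

q = 11.8 kJ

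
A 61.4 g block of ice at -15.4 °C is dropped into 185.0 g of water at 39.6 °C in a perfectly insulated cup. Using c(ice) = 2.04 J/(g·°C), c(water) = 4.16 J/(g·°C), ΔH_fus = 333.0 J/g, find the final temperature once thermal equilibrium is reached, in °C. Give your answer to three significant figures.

T_f = 7.90 °C

Heat to bring ice to 0 °C and melt it: q₁ = 61.4×2.04×15.4 + 61.4×333.0 = 22375 J
Heat the water can supply cooling to 0 °C: 185.0×4.16×39.6 = 30476.2 J > q₁, so all ice melts.
Energy balance: 185.0×4.16×(39.6 − T) = 22375 + 61.4×4.16×(T − 0)
769.6(39.6 − T) = 22375 + 255.424 T
30476.2 − 22375 = 1025.024 T
T = 8101.2 / 1025.024 = 7.903 °C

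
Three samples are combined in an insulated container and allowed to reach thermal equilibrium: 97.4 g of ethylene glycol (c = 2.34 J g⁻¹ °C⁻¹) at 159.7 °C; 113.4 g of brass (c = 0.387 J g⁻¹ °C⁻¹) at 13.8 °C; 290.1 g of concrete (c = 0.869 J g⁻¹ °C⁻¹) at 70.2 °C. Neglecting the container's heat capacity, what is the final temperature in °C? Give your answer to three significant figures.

T_f = 104 °C

Σ mᵢcᵢ(T − Tᵢ) = 0  ⇒  T = Σ mᵢcᵢTᵢ / Σ mᵢcᵢ
Σ mᵢcᵢ = 97.4×2.34 + 113.4×0.387 + 290.1×0.869 = 523.8987
Σ mᵢcᵢTᵢ = 227.916×159.7 + 43.8858×13.8 + 252.0969×70.2 = 54701
T = 54701 / 523.8987 = 104.4 °C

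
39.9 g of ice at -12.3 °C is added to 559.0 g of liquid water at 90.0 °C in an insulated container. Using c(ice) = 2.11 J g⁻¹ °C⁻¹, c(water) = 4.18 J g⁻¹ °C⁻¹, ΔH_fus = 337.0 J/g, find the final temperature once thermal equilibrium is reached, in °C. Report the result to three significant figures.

Heat to bring ice to 0 °C and melt it: q₁ = 39.9×2.11×12.3 + 39.9×337.0 = 14482 J
Heat the water can supply cooling to 0 °C: 559.0×4.18×90.0 = 210296 J > q₁, so all ice melts.
Energy balance: 559.0×4.18×(90.0 − T) = 14482 + 39.9×4.18×(T − 0)
2336.62(90.0 − T) = 14482 + 166.782 T
210296 − 14482 = 2503.402 T
T = 195814 / 2503.402 = 78.22 °C

T_f = 78.2 °C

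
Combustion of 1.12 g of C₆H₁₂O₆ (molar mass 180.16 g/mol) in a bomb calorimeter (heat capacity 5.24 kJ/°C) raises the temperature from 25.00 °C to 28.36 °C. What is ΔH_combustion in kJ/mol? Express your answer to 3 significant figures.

ΔH = -2830 kJ/mol

ΔT = 28.36 − 25.00 = 3.36 °C
q_cal = C_cal × ΔT = 5.24 × 3.36 = 17.6064 kJ
n = 1.12 / 180.16 = 0.006217 mol
q_rxn = −q_cal = -17.6064 kJ
ΔH = -17.6064 / 0.006217 = -2832 kJ/mol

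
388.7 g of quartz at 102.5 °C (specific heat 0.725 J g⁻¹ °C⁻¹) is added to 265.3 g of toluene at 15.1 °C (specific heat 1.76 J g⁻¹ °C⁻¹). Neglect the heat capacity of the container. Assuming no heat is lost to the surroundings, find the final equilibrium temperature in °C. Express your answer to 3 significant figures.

T_f = 48.0 °C

Heat lost by quartz = heat gained by toluene.
(388.7)(0.725)(102.5 − T) = (265.3)(1.76)(T − 15.1)
281.8075 (102.5 − T) = 466.928 (T − 15.1)
28885 − 281.8075 T = 466.928 T − 7050.6
35935.6 = 748.7355 T
T = 48.00 °C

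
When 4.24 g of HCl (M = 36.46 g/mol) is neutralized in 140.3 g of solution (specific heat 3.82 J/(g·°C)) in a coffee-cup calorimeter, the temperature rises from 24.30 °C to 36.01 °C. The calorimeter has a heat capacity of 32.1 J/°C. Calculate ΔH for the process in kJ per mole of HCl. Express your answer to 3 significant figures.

|ΔT| = |36.01 − 24.30| = 11.71 °C
|q_surr| = (140.3 × 3.82 + 32.1) × 11.71 = 568.046 × 11.71 = 6652 J
n(HCl) = 4.24 / 36.46 = 0.1163 mol
Temperature rose, so q_rxn = −|q_surr| = -6.652 kJ
ΔH = q_rxn / n = -57.20 kJ/mol

ΔH = -57.2 kJ/mol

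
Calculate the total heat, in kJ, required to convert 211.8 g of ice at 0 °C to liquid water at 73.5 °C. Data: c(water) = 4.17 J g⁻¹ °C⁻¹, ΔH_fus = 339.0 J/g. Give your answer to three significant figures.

q = 137 kJ

q1 (melt at 0 °C): 211.8 × 339.0 = 71800 J
q2 (heat water 0.0→73.5 °C): 211.8 × 4.17 × 73.5 = 64916 J
Total: 71800 + 64916 = 136716 J = 137 kJ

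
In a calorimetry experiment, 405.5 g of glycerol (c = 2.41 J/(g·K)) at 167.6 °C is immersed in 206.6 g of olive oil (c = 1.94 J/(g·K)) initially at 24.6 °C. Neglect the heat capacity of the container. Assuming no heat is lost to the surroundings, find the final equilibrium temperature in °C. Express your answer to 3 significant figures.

T_f = 126 °C

Heat lost by glycerol = heat gained by olive oil.
(405.5)(2.41)(167.6 − T) = (206.6)(1.94)(T − 24.6)
977.255 (167.6 − T) = 400.804 (T − 24.6)
163790 − 977.255 T = 400.804 T − 9859.8
173649.8 = 1378.059 T
T = 126.0 °C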